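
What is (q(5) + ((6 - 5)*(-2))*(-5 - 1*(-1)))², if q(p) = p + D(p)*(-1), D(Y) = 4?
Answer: 81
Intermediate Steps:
q(p) = -4 + p (q(p) = p + 4*(-1) = p - 4 = -4 + p)
(q(5) + ((6 - 5)*(-2))*(-5 - 1*(-1)))² = ((-4 + 5) + ((6 - 5)*(-2))*(-5 - 1*(-1)))² = (1 + (1*(-2))*(-5 + 1))² = (1 - 2*(-4))² = (1 + 8)² = 9² = 81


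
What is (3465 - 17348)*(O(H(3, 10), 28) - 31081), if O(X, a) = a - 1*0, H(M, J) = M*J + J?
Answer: 431108799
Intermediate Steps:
H(M, J) = J + J*M (H(M, J) = J*M + J = J + J*M)
O(X, a) = a (O(X, a) = a + 0 = a)
(3465 - 17348)*(O(H(3, 10), 28) - 31081) = (3465 - 17348)*(28 - 31081) = -13883*(-31053) = 431108799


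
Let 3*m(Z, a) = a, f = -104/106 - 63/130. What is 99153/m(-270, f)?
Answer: -2049492510/10099 ≈ -2.0294e+5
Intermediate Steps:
f = -10099/6890 (f = -104*1/106 - 63*1/130 = -52/53 - 63/130 = -10099/6890 ≈ -1.4657)
m(Z, a) = a/3
99153/m(-270, f) = 99153/(((⅓)*(-10099/6890))) = 99153/(-10099/20670) = 99153*(-20670/10099) = -2049492510/10099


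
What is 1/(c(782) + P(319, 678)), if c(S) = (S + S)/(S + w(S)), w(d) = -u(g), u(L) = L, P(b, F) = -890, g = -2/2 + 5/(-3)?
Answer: -1177/1045184 ≈ -0.0011261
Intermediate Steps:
g = -8/3 (g = -2*½ + 5*(-⅓) = -1 - 5/3 = -8/3 ≈ -2.6667)
w(d) = 8/3 (w(d) = -1*(-8/3) = 8/3)
c(S) = 2*S/(8/3 + S) (c(S) = (S + S)/(S + 8/3) = (2*S)/(8/3 + S) = 2*S/(8/3 + S))
1/(c(782) + P(319, 678)) = 1/(6*782/(8 + 3*782) - 890) = 1/(6*782/(8 + 2346) - 890) = 1/(6*782/2354 - 890) = 1/(6*782*(1/2354) - 890) = 1/(2346/1177 - 890) = 1/(-1045184/1177) = -1177/1045184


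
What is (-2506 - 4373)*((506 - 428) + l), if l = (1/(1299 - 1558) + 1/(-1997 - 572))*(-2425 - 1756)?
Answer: -1692467886/2569 ≈ -6.5880e+5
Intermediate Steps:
l = 45652/2569 (l = (1/(-259) + 1/(-2569))*(-4181) = (-1/259 - 1/2569)*(-4181) = -404/95053*(-4181) = 45652/2569 ≈ 17.770)
(-2506 - 4373)*((506 - 428) + l) = (-2506 - 4373)*((506 - 428) + 45652/2569) = -6879*(78 + 45652/2569) = -6879*246034/2569 = -1692467886/2569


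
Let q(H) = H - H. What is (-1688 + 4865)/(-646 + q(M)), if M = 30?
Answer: -3177/646 ≈ -4.9180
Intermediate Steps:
q(H) = 0
(-1688 + 4865)/(-646 + q(M)) = (-1688 + 4865)/(-646 + 0) = 3177/(-646) = 3177*(-1/646) = -3177/646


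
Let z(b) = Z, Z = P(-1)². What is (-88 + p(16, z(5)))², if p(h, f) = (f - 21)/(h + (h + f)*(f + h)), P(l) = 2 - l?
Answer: 3183216400/410881 ≈ 7747.3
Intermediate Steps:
Z = 9 (Z = (2 - 1*(-1))² = (2 + 1)² = 3² = 9)
z(b) = 9
p(h, f) = (-21 + f)/(h + (f + h)²) (p(h, f) = (-21 + f)/(h + (f + h)*(f + h)) = (-21 + f)/(h + (f + h)²))
(-88 + p(16, z(5)))² = (-88 + (-21 + 9)/(16 + (9 + 16)²))² = (-88 - 12/(16 + 25²))² = (-88 - 12/(16 + 625))² = (-88 - 12/641)² = (-56420/641)² = 3183216400/410881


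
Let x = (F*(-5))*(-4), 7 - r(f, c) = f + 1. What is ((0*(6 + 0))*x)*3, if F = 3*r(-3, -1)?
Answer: 0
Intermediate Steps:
r(f, c) = 6 - f (r(f, c) = 7 - (f + 1) = 7 - (1 + f) = 7 + (-1 - f) = 6 - f)
F = 27 (F = 3*(6 - 1*(-3)) = 3*(6 + 3) = 3*9 = 27)
x = 540 (x = (27*(-5))*(-4) = -135*(-4) = 540)
((0*(6 + 0))*x)*3 = ((0*(6 + 0))*540)*3 = ((0*6)*540)*3 = (0*540)*3 = 0*3 = 0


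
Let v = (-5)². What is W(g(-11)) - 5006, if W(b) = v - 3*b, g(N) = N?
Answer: -4948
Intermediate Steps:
v = 25
W(b) = 25 - 3*b
W(g(-11)) - 5006 = (25 - 3*(-11)) - 5006 = (25 + 33) - 5006 = 58 - 5006 = -4948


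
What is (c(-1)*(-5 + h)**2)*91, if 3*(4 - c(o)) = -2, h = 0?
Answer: 31850/3 ≈ 10617.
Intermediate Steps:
c(o) = 14/3 (c(o) = 4 - 1/3*(-2) = 4 + 2/3 = 14/3)
(c(-1)*(-5 + h)**2)*91 = (14*(-5 + 0)**2/3)*91 = ((14/3)*(-5)**2)*91 = ((14/3)*25)*91 = (350/3)*91 = 31850/3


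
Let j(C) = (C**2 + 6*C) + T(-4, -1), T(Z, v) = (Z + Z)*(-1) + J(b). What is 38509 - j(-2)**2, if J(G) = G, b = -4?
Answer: 38493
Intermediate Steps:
T(Z, v) = -4 - 2*Z (T(Z, v) = (Z + Z)*(-1) - 4 = (2*Z)*(-1) - 4 = -2*Z - 4 = -4 - 2*Z)
j(C) = 4 + C**2 + 6*C (j(C) = (C**2 + 6*C) + (-4 - 2*(-4)) = (C**2 + 6*C) + (-4 + 8) = (C**2 + 6*C) + 4 = 4 + C**2 + 6*C)
38509 - j(-2)**2 = 38509 - (4 + (-2)**2 + 6*(-2))**2 = 38509 - (4 + 4 - 12)**2 = 38509 - 1*(-4)**2 = 38509 - 1*16 = 38509 - 16 = 38493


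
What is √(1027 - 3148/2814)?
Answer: √2030884905/1407 ≈ 32.029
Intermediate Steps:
√(1027 - 3148/2814) = √(1027 - 3148*1/2814) = √(1027 - 1574/1407) = √(1443415/1407) = √2030884905/1407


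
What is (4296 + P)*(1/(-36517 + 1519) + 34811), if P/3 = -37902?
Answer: -22215980899595/5833 ≈ -3.8087e+9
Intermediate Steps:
P = -113706 (P = 3*(-37902) = -113706)
(4296 + P)*(1/(-36517 + 1519) + 34811) = (4296 - 113706)*(1/(-36517 + 1519) + 34811) = -109410*(1/(-34998) + 34811) = -109410*(-1/34998 + 34811) = -109410*1218315377/34998 = -22215980899595/5833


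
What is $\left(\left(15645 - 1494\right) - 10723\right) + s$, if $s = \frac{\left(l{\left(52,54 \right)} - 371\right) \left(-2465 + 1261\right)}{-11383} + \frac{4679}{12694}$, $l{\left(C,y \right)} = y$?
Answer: $\frac{490539976721}{144495802} \approx 3394.8$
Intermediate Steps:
$s = - \frac{4791632535}{144495802}$ ($s = \frac{\left(54 - 371\right) \left(-2465 + 1261\right)}{-11383} + \frac{4679}{12694} = \left(-317\right) \left(-1204\right) \left(- \frac{1}{11383}\right) + 4679 \cdot \frac{1}{12694} = 381668 \left(- \frac{1}{11383}\right) + \frac{4679}{12694} = - \frac{381668}{11383} + \frac{4679}{12694} = - \frac{4791632535}{144495802} \approx -33.161$)
$\left(\left(15645 - 1494\right) - 10723\right) + s = \left(\left(15645 - 1494\right) - 10723\right) - \frac{4791632535}{144495802} = \left(14151 - 10723\right) - \frac{4791632535}{144495802} = 3428 - \frac{4791632535}{144495802} = \frac{490539976721}{144495802}$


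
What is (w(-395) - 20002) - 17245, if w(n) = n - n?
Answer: -37247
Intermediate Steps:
w(n) = 0
(w(-395) - 20002) - 17245 = (0 - 20002) - 17245 = -20002 - 17245 = -37247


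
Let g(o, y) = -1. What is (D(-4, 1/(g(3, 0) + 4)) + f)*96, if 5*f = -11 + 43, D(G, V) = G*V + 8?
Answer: 6272/5 ≈ 1254.4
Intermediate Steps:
D(G, V) = 8 + G*V
f = 32/5 (f = (-11 + 43)/5 = (⅕)*32 = 32/5 ≈ 6.4000)
(D(-4, 1/(g(3, 0) + 4)) + f)*96 = ((8 - 4/(-1 + 4)) + 32/5)*96 = ((8 - 4/3) + 32/5)*96 = (20/3 + 32/5)*96 = (196/15)*96 = 6272/5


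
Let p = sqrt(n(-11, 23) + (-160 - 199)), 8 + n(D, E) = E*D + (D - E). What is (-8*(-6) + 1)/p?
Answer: -49*I*sqrt(654)/654 ≈ -1.9161*I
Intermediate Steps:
n(D, E) = -8 + D - E + D*E (n(D, E) = -8 + (E*D + (D - E)) = -8 + (D*E + (D - E)) = -8 + (D - E + D*E) = -8 + D - E + D*E)
p = I*sqrt(654) (p = sqrt((-8 - 11 - 1*23 - 11*23) + (-160 - 199)) = sqrt((-8 - 11 - 23 - 253) - 359) = sqrt(-295 - 359) = sqrt(-654) = I*sqrt(654) ≈ 25.573*I)
(-8*(-6) + 1)/p = (-8*(-6) + 1)/((I*sqrt(654))) = (48 + 1)*(-I*sqrt(654)/654) = 49*(-I*sqrt(654)/654) = -49*I*sqrt(654)/654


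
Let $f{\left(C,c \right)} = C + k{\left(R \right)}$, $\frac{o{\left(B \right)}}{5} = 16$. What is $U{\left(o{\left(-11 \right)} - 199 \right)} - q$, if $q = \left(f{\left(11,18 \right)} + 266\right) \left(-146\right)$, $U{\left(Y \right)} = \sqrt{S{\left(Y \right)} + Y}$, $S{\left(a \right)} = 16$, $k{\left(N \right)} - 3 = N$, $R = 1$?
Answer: $41026 + i \sqrt{103} \approx 41026.0 + 10.149 i$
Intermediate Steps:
$o{\left(B \right)} = 80$ ($o{\left(B \right)} = 5 \cdot 16 = 80$)
$k{\left(N \right)} = 3 + N$
$f{\left(C,c \right)} = 4 + C$ ($f{\left(C,c \right)} = C + \left(3 + 1\right) = C + 4 = 4 + C$)
$U{\left(Y \right)} = \sqrt{16 + Y}$
$q = -41026$ ($q = \left(\left(4 + 11\right) + 266\right) \left(-146\right) = \left(15 + 266\right) \left(-146\right) = 281 \left(-146\right) = -41026$)
$U{\left(o{\left(-11 \right)} - 199 \right)} - q = \sqrt{16 + \left(80 - 199\right)} - -41026 = \sqrt{16 - 119} + 41026 = \sqrt{-103} + 41026 = i \sqrt{103} + 41026 = 41026 + i \sqrt{103}$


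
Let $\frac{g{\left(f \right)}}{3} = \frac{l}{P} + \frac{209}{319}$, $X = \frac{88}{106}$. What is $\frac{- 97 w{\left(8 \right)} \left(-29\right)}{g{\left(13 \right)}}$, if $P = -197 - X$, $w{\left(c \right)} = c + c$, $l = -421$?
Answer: $\frac{1140446460}{211573} \approx 5390.3$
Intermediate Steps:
$X = \frac{44}{53}$ ($X = 88 \cdot \frac{1}{106} = \frac{44}{53} \approx 0.83019$)
$w{\left(c \right)} = 2 c$
$P = - \frac{10485}{53}$ ($P = -197 - \frac{44}{53} = - \frac{10485}{53} \approx -197.83$)
$g{\left(f \right)} = \frac{846292}{101355}$ ($g{\left(f \right)} = 3 \left(- \frac{421}{- \frac{10485}{53}} + \frac{209}{319}\right) = 3 \left(\left(-421\right) \left(- \frac{53}{10485}\right) + 209 \cdot \frac{1}{319}\right) = 3 \left(\frac{22313}{10485} + \frac{19}{29}\right) = 3 \cdot \frac{846292}{304065} = \frac{846292}{101355}$)
$\frac{- 97 w{\left(8 \right)} \left(-29\right)}{g{\left(13 \right)}} = \frac{- 97 \cdot 2 \cdot 8 \left(-29\right)}{\frac{846292}{101355}} = \left(-97\right) 16 \left(-29\right) \frac{101355}{846292} = \left(-1552\right) \left(-29\right) \frac{101355}{846292} = 45008 \cdot \frac{101355}{846292} = \frac{1140446460}{211573}$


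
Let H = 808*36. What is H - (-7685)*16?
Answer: 152048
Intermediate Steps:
H = 29088
H - (-7685)*16 = 29088 - (-7685)*16 = 29088 - 1*(-122960) = 29088 + 122960 = 152048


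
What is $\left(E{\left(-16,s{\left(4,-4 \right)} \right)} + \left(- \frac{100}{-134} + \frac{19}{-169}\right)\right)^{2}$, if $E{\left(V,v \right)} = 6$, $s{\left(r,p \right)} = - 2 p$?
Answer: $\frac{5642263225}{128210329} \approx 44.008$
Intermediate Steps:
$\left(E{\left(-16,s{\left(4,-4 \right)} \right)} + \left(- \frac{100}{-134} + \frac{19}{-169}\right)\right)^{2} = \left(6 + \left(- \frac{100}{-134} + \frac{19}{-169}\right)\right)^{2} = \left(6 + \left(\left(-100\right) \left(- \frac{1}{134}\right) + 19 \left(- \frac{1}{169}\right)\right)\right)^{2} = \left(6 + \left(\frac{50}{67} - \frac{19}{169}\right)\right)^{2} = \left(6 + \frac{7177}{11323}\right)^{2} = \left(\frac{75115}{11323}\right)^{2} = \frac{5642263225}{128210329}$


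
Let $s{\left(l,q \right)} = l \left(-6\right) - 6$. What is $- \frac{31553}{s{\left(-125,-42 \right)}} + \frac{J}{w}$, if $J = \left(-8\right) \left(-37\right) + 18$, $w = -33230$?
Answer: $- \frac{524369903}{12361560} \approx -42.419$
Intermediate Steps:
$s{\left(l,q \right)} = -6 - 6 l$ ($s{\left(l,q \right)} = - 6 l - 6 = -6 - 6 l$)
$J = 314$ ($J = 296 + 18 = 314$)
$- \frac{31553}{s{\left(-125,-42 \right)}} + \frac{J}{w} = - \frac{31553}{-6 - -750} + \frac{314}{-33230} = - \frac{31553}{-6 + 750} + 314 \left(- \frac{1}{33230}\right) = - \frac{31553}{744} - \frac{157}{16615} = - \frac{524369903}{12361560}$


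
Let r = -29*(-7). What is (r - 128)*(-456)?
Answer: -34200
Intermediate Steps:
r = 203
(r - 128)*(-456) = (203 - 128)*(-456) = 75*(-456) = -34200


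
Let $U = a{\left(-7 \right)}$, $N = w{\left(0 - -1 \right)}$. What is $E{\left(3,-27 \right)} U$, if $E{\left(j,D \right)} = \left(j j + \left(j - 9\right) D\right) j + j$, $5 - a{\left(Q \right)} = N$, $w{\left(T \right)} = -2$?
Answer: $3612$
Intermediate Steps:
$N = -2$
$a{\left(Q \right)} = 7$ ($a{\left(Q \right)} = 5 - -2 = 5 + 2 = 7$)
$E{\left(j,D \right)} = j + j \left(j^{2} + D \left(-9 + j\right)\right)$ ($E{\left(j,D \right)} = \left(j^{2} + \left(j - 9\right) D\right) j + j = \left(j^{2} + \left(-9 + j\right) D\right) j + j = \left(j^{2} + D \left(-9 + j\right)\right) j + j = j \left(j^{2} + D \left(-9 + j\right)\right) + j = j + j \left(j^{2} + D \left(-9 + j\right)\right)$)
$U = 7$
$E{\left(3,-27 \right)} U = 3 \left(1 + 3^{2} - -243 - 81\right) 7 = 3 \left(1 + 9 + 243 - 81\right) 7 = 3 \cdot 172 \cdot 7 = 516 \cdot 7 = 3612$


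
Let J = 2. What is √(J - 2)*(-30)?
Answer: 0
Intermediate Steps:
√(J - 2)*(-30) = √(2 - 2)*(-30) = √0*(-30) = 0*(-30) = 0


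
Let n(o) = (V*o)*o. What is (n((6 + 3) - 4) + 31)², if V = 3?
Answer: 11236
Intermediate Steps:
n(o) = 3*o² (n(o) = (3*o)*o = 3*o²)
(n((6 + 3) - 4) + 31)² = (3*((6 + 3) - 4)² + 31)² = (3*(9 - 4)² + 31)² = (3*5² + 31)² = (3*25 + 31)² = (75 + 31)² = 106² = 11236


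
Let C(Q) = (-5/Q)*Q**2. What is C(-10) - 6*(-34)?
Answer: 254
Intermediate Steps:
C(Q) = -5*Q
C(-10) - 6*(-34) = -5*(-10) - 6*(-34) = 50 + 204 = 254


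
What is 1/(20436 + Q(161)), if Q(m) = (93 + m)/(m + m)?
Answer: 161/3290323 ≈ 4.8931e-5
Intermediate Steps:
Q(m) = (93 + m)/(2*m) (Q(m) = (93 + m)/((2*m)) = (93 + m)*(1/(2*m)) = (93 + m)/(2*m))
1/(20436 + Q(161)) = 1/(20436 + (1/2)*(93 + 161)/161) = 1/(20436 + (1/2)*(1/161)*254) = 1/(20436 + 127/161) = 1/(3290323/161) = 161/3290323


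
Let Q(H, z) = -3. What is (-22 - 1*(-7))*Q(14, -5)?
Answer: 45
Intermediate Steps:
(-22 - 1*(-7))*Q(14, -5) = (-22 - 1*(-7))*(-3) = (-22 + 7)*(-3) = -15*(-3) = 45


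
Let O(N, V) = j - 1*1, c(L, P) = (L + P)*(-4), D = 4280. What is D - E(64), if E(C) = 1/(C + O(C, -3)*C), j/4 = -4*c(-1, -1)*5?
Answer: 175308801/40960 ≈ 4280.0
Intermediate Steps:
c(L, P) = -4*L - 4*P
j = -640 (j = 4*(-4*(-4*(-1) - 4*(-1))*5) = 4*(-4*(4 + 4)*5) = 4*(-4*8*5) = 4*(-32*5) = 4*(-160) = -640)
O(N, V) = -641 (O(N, V) = -640 - 1*1 = -640 - 1 = -641)
E(C) = -1/(640*C) (E(C) = 1/(C - 641*C) = 1/(-640*C) = -1/(640*C))
D - E(64) = 4280 - (-1)/(640*64) = 4280 - 1*(-1/40960) = 4280 + 1/40960 = 175308801/40960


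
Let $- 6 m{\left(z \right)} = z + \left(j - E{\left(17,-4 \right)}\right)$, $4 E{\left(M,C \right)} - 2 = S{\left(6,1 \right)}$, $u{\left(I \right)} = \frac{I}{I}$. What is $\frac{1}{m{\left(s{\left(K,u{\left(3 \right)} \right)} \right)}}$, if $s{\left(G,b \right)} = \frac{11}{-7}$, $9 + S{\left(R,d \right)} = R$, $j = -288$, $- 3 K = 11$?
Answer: $\frac{168}{8101} \approx 0.020738$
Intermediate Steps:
$K = - \frac{11}{3}$ ($K = \left(- \frac{1}{3}\right) 11 = - \frac{11}{3} \approx -3.6667$)
$S{\left(R,d \right)} = -9 + R$
$u{\left(I \right)} = 1$
$E{\left(M,C \right)} = - \frac{1}{4}$ ($E{\left(M,C \right)} = \frac{1}{2} + \frac{-9 + 6}{4} = \frac{1}{2} + \frac{1}{4} \left(-3\right) = \frac{1}{2} - \frac{3}{4} = - \frac{1}{4}$)
$s{\left(G,b \right)} = - \frac{11}{7}$ ($s{\left(G,b \right)} = 11 \left(- \frac{1}{7}\right) = - \frac{11}{7}$)
$m{\left(z \right)} = \frac{1151}{24} - \frac{z}{6}$ ($m{\left(z \right)} = - \frac{z - \frac{1151}{4}}{6} = - \frac{- \frac{1151}{4} + z}{6} = \frac{1151}{24} - \frac{z}{6}$)
$\frac{1}{m{\left(s{\left(K,u{\left(3 \right)} \right)} \right)}} = \frac{1}{\frac{1151}{24} - - \frac{11}{42}} = \frac{1}{\frac{1151}{24} + \frac{11}{42}} = \frac{1}{\frac{8101}{168}} = \frac{168}{8101}$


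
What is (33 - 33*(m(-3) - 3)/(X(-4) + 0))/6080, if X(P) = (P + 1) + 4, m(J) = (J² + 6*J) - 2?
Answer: 99/1216 ≈ 0.081414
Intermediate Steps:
m(J) = -2 + J² + 6*J
X(P) = 5 + P (X(P) = (1 + P) + 4 = 5 + P)
(33 - 33*(m(-3) - 3)/(X(-4) + 0))/6080 = (33 - 33*((-2 + (-3)² + 6*(-3)) - 3)/((5 - 4) + 0))/6080 = (33 - 33*((-2 + 9 - 18) - 3)/(1 + 0))*(1/6080) = (33 - 33*(-11 - 3)/1)*(1/6080) = (33 - (-462))*(1/6080) = (33 - 33*(-14))*(1/6080) = (33 + 462)*(1/6080) = 495*(1/6080) = 99/1216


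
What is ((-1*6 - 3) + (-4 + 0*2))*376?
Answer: -4888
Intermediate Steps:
((-1*6 - 3) + (-4 + 0*2))*376 = ((-6 - 3) + (-4 + 0))*376 = (-9 - 4)*376 = -13*376 = -4888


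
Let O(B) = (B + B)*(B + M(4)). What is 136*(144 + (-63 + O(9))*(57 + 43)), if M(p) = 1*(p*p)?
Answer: 5282784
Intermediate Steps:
M(p) = p**2 (M(p) = 1*p**2 = p**2)
O(B) = 2*B*(16 + B) (O(B) = (B + B)*(B + 4**2) = (2*B)*(B + 16) = (2*B)*(16 + B) = 2*B*(16 + B))
136*(144 + (-63 + O(9))*(57 + 43)) = 136*(144 + (-63 + 2*9*(16 + 9))*(57 + 43)) = 136*(144 + (-63 + 2*9*25)*100) = 136*(144 + (-63 + 450)*100) = 136*(144 + 387*100) = 136*(144 + 38700) = 136*38844 = 5282784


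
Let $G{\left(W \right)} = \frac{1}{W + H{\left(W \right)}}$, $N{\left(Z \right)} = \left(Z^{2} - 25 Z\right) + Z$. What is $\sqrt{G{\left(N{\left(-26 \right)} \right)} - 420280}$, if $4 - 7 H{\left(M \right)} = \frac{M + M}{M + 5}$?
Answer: $\frac{i \sqrt{592971936056670058}}{1187812} \approx 648.29 i$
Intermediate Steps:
$N{\left(Z \right)} = Z^{2} - 24 Z$
$H{\left(M \right)} = \frac{4}{7} - \frac{2 M}{7 \left(5 + M\right)}$ ($H{\left(M \right)} = \frac{4}{7} - \frac{\left(M + M\right) \frac{1}{M + 5}}{7} = \frac{4}{7} - \frac{2 M \frac{1}{5 + M}}{7} = \frac{4}{7} - \frac{2 M}{7 \left(5 + M\right)}$)
$G{\left(W \right)} = \frac{1}{W + \frac{2 \left(10 + W\right)}{7 \left(5 + W\right)}}$
$\sqrt{G{\left(N{\left(-26 \right)} \right)} - 420280} = \sqrt{\frac{7 \left(5 - 26 \left(-24 - 26\right)\right)}{20 + 7 \left(- 26 \left(-24 - 26\right)\right)^{2} + 37 \left(- 26 \left(-24 - 26\right)\right)} - 420280} = \sqrt{\frac{7 \left(5 - -1300\right)}{20 + 7 \left(\left(-26\right) \left(-50\right)\right)^{2} + 37 \left(\left(-26\right) \left(-50\right)\right)} - 420280} = \sqrt{\frac{7 \left(5 + 1300\right)}{20 + 7 \cdot 1300^{2} + 37 \cdot 1300} - 420280} = \sqrt{7 \frac{1}{20 + 7 \cdot 1690000 + 48100} \cdot 1305 - 420280} = \sqrt{7 \frac{1}{20 + 11830000 + 48100} \cdot 1305 - 420280} = \sqrt{7 \cdot \frac{1}{11878120} \cdot 1305 - 420280} = \sqrt{\frac{1827}{2375624} - 420280} = \sqrt{- \frac{998427252893}{2375624}} = \frac{i \sqrt{592971936056670058}}{1187812}$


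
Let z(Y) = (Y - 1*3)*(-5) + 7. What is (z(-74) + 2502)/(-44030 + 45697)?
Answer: 2894/1667 ≈ 1.7361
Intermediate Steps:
z(Y) = 22 - 5*Y (z(Y) = (Y - 3)*(-5) + 7 = (-3 + Y)*(-5) + 7 = (15 - 5*Y) + 7 = 22 - 5*Y)
(z(-74) + 2502)/(-44030 + 45697) = ((22 - 5*(-74)) + 2502)/(-44030 + 45697) = ((22 + 370) + 2502)/1667 = (392 + 2502)*(1/1667) = 2894*(1/1667) = 2894/1667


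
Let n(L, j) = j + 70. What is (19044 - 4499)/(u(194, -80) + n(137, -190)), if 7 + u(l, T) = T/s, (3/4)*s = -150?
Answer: -72725/633 ≈ -114.89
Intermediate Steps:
s = -200 (s = (4/3)*(-150) = -200)
n(L, j) = 70 + j
u(l, T) = -7 - T/200 (u(l, T) = -7 + T/(-200) = -7 + T*(-1/200) = -7 - T/200)
(19044 - 4499)/(u(194, -80) + n(137, -190)) = (19044 - 4499)/((-7 - 1/200*(-80)) + (70 - 190)) = 14545/((-7 + 2/5) - 120) = 14545/(-33/5 - 120) = 14545/(-633/5) = 14545*(-5/633) = -72725/633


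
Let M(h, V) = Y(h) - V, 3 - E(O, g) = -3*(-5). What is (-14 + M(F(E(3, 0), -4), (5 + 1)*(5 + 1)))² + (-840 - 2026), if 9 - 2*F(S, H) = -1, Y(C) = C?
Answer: -841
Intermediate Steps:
E(O, g) = -12 (E(O, g) = 3 - (-3)*(-5) = 3 - 1*15 = 3 - 15 = -12)
F(S, H) = 5 (F(S, H) = 9/2 - ½*(-1) = 9/2 + ½ = 5)
M(h, V) = h - V
(-14 + M(F(E(3, 0), -4), (5 + 1)*(5 + 1)))² + (-840 - 2026) = (-14 + (5 - (5 + 1)*(5 + 1)))² + (-840 - 2026) = (-14 + (5 - 6*6))² - 2866 = (-14 + (5 - 1*36))² - 2866 = (-14 + (5 - 36))² - 2866 = (-14 - 31)² - 2866 = (-45)² - 2866 = 2025 - 2866 = -841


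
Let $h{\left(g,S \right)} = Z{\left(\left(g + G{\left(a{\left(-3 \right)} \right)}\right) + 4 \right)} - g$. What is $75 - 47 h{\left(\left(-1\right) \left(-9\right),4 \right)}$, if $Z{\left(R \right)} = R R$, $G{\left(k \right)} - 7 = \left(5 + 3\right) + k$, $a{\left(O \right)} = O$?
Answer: $-28877$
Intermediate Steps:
$G{\left(k \right)} = 15 + k$ ($G{\left(k \right)} = 7 + \left(\left(5 + 3\right) + k\right) = 7 + \left(8 + k\right) = 15 + k$)
$Z{\left(R \right)} = R^{2}$
$h{\left(g,S \right)} = \left(16 + g\right)^{2} - g$ ($h{\left(g,S \right)} = \left(\left(g + \left(15 - 3\right)\right) + 4\right)^{2} - g = \left(\left(g + 12\right) + 4\right)^{2} - g = \left(\left(12 + g\right) + 4\right)^{2} - g = \left(16 + g\right)^{2} - g$)
$75 - 47 h{\left(\left(-1\right) \left(-9\right),4 \right)} = 75 - 47 \left(\left(16 - -9\right)^{2} - \left(-1\right) \left(-9\right)\right) = 75 - 47 \left(\left(16 + 9\right)^{2} - 9\right) = 75 - 47 \left(25^{2} - 9\right) = 75 - 47 \left(625 - 9\right) = 75 - 28952 = -28877$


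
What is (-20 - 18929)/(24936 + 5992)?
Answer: -18949/30928 ≈ -0.61268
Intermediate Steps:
(-20 - 18929)/(24936 + 5992) = -18949/30928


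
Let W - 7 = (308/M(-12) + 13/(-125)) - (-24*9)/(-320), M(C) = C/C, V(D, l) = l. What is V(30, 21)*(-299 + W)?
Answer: 319641/1000 ≈ 319.64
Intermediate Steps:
M(C) = 1
W = 314221/1000 (W = 7 + ((308/1 + 13/(-125)) - (-24*9)/(-320)) = 7 + ((308*1 + 13*(-1/125)) - (-216)*(-1)/320) = 7 + ((308 - 13/125) - 1*27/40) = 7 + (38487/125 - 27/40) = 7 + 307221/1000 = 314221/1000 ≈ 314.22)
V(30, 21)*(-299 + W) = 21*(-299 + 314221/1000) = 21*(15221/1000) = 319641/1000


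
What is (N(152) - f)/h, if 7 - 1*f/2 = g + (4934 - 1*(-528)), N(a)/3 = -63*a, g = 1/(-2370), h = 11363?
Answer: -21114331/13465155 ≈ -1.5681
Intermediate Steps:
g = -1/2370 ≈ -0.00042194
N(a) = -189*a (N(a) = 3*(-63*a) = -189*a)
f = -12928349/1185 (f = 14 - 2*(-1/2370 + (4934 - 1*(-528))) = 14 - 2*(-1/2370 + (4934 + 528)) = 14 - 2*(-1/2370 + 5462) = 14 - 2*12944939/2370 = 14 - 12944939/1185 = -12928349/1185 ≈ -10910.)
(N(152) - f)/h = (-189*152 - 1*(-12928349/1185))/11363 = (-28728 + 12928349/1185)*(1/11363) = -21114331/1185*1/11363 = -21114331/13465155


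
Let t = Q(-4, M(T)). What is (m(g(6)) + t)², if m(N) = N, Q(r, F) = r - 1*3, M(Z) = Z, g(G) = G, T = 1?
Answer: 1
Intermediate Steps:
Q(r, F) = -3 + r (Q(r, F) = r - 3 = -3 + r)
t = -7 (t = -3 - 4 = -7)
(m(g(6)) + t)² = (6 - 7)² = (-1)² = 1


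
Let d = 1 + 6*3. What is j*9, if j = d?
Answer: 171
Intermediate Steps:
d = 19 (d = 1 + 18 = 19)
j = 19
j*9 = 19*9 = 171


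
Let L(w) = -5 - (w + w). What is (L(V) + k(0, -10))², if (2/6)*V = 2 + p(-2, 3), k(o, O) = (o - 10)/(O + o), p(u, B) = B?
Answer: 1156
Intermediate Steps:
k(o, O) = (-10 + o)/(O + o)
V = 15 (V = 3*(2 + 3) = 3*5 = 15)
L(w) = -5 - 2*w
(L(V) + k(0, -10))² = ((-5 - 2*15) + (-10 + 0)/(-10 + 0))² = ((-5 - 30) - 10/(-10))² = (-35 - ⅒*(-10))² = (-35 + 1)² = (-34)² = 1156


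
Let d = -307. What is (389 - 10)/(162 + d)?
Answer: -379/145 ≈ -2.6138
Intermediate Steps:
(389 - 10)/(162 + d) = (389 - 10)/(162 - 307) = 379/(-145) = 379*(-1/145) = -379/145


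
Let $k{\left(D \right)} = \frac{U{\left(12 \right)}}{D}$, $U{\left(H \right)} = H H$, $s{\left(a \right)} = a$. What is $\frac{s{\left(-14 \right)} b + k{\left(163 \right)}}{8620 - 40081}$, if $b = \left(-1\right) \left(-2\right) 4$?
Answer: $\frac{18112}{5128143} \approx 0.0035319$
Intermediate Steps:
$b = 8$ ($b = 2 \cdot 4 = 8$)
$U{\left(H \right)} = H^{2}$
$k{\left(D \right)} = \frac{144}{D}$ ($k{\left(D \right)} = \frac{12^{2}}{D} = \frac{144}{D}$)
$\frac{s{\left(-14 \right)} b + k{\left(163 \right)}}{8620 - 40081} = \frac{\left(-14\right) 8 + \frac{144}{163}}{8620 - 40081} = \frac{-112 + 144 \cdot \frac{1}{163}}{-31461} = \left(-112 + \frac{144}{163}\right) \left(- \frac{1}{31461}\right) = \left(- \frac{18112}{163}\right) \left(- \frac{1}{31461}\right) = \frac{18112}{5128143}$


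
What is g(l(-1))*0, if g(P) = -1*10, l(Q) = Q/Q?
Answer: 0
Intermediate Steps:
l(Q) = 1
g(P) = -10
g(l(-1))*0 = -10*0 = 0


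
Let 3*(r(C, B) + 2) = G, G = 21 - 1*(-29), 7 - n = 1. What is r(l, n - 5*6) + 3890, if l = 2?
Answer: 11714/3 ≈ 3904.7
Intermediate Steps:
n = 6 (n = 7 - 1*1 = 7 - 1 = 6)
G = 50 (G = 21 + 29 = 50)
r(C, B) = 44/3 (r(C, B) = -2 + (⅓)*50 = -2 + 50/3 = 44/3)
r(l, n - 5*6) + 3890 = 44/3 + 3890 = 11714/3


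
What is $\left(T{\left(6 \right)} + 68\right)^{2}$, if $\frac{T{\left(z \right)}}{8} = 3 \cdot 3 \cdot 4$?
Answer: $126736$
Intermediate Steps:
$T{\left(z \right)} = 288$ ($T{\left(z \right)} = 8 \cdot 3 \cdot 3 \cdot 4 = 8 \cdot 9 \cdot 4 = 8 \cdot 36 = 288$)
$\left(T{\left(6 \right)} + 68\right)^{2} = \left(288 + 68\right)^{2} = 356^{2} = 126736$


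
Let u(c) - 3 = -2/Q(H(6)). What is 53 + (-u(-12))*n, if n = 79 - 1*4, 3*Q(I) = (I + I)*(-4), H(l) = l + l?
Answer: -2827/16 ≈ -176.69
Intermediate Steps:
H(l) = 2*l
Q(I) = -8*I/3 (Q(I) = ((I + I)*(-4))/3 = ((2*I)*(-4))/3 = (-8*I)/3 = -8*I/3)
u(c) = 49/16 (u(c) = 3 - 2/((-16*6/3)) = 3 - 2/((-8/3*12)) = 3 - 2/(-32) = 3 - 2*(-1/32) = 3 + 1/16 = 49/16)
n = 75 (n = 79 - 4 = 75)
53 + (-u(-12))*n = 53 - 1*49/16*75 = 53 - 49/16*75 = 53 - 3675/16 = -2827/16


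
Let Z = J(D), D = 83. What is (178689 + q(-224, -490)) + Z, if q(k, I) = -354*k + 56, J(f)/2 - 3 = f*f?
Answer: 271825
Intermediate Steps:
J(f) = 6 + 2*f² (J(f) = 6 + 2*(f*f) = 6 + 2*f²)
Z = 13784 (Z = 6 + 2*83² = 6 + 2*6889 = 6 + 13778 = 13784)
q(k, I) = 56 - 354*k
(178689 + q(-224, -490)) + Z = (178689 + (56 - 354*(-224))) + 13784 = (178689 + (56 + 79296)) + 13784 = (178689 + 79352) + 13784 = 258041 + 13784 = 271825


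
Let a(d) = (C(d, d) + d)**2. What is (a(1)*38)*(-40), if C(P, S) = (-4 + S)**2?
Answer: -152000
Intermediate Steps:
a(d) = (d + (-4 + d)**2)**2 (a(d) = ((-4 + d)**2 + d)**2 = (d + (-4 + d)**2)**2)
(a(1)*38)*(-40) = ((1 + (-4 + 1)**2)**2*38)*(-40) = ((1 + (-3)**2)**2*38)*(-40) = ((1 + 9)**2*38)*(-40) = (10**2*38)*(-40) = (100*38)*(-40) = 3800*(-40) = -152000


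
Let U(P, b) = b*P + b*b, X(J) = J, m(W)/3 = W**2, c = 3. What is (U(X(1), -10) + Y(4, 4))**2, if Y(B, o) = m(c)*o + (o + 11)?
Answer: 45369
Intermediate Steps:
m(W) = 3*W**2
Y(B, o) = 11 + 28*o (Y(B, o) = (3*3**2)*o + (o + 11) = (3*9)*o + (11 + o) = 27*o + (11 + o) = 11 + 28*o)
U(P, b) = b**2 + P*b (U(P, b) = P*b + b**2 = b**2 + P*b)
(U(X(1), -10) + Y(4, 4))**2 = (-10*(1 - 10) + (11 + 28*4))**2 = (-10*(-9) + (11 + 112))**2 = (90 + 123)**2 = 213**2 = 45369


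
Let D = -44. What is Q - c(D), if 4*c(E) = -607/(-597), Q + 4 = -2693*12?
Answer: -77180767/2388 ≈ -32320.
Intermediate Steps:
Q = -32320 (Q = -4 - 2693*12 = -4 - 32316 = -32320)
c(E) = 607/2388 (c(E) = (-607/(-597))/4 = (-607*(-1/597))/4 = (¼)*(607/597) = 607/2388)
Q - c(D) = -32320 - 1*607/2388 = -32320 - 607/2388 = -77180767/2388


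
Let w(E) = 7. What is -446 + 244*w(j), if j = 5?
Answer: 1262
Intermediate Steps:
-446 + 244*w(j) = -446 + 244*7 = -446 + 1708 = 1262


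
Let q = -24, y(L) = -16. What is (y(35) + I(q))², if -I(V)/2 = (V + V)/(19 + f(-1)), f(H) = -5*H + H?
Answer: 73984/529 ≈ 139.86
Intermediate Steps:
f(H) = -4*H
I(V) = -4*V/23 (I(V) = -2*(V + V)/(19 - 4*(-1)) = -2*2*V/(19 + 4) = -2*2*V/23 = -4*V/23)
(y(35) + I(q))² = (-16 - 4/23*(-24))² = (-16 + 96/23)² = (-272/23)² = 73984/529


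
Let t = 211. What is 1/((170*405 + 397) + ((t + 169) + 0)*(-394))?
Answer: -1/80473 ≈ -1.2427e-5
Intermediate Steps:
1/((170*405 + 397) + ((t + 169) + 0)*(-394)) = 1/((170*405 + 397) + ((211 + 169) + 0)*(-394)) = 1/((68850 + 397) + (380 + 0)*(-394)) = 1/(69247 + 380*(-394)) = 1/(69247 - 149720) = 1/(-80473) = -1/80473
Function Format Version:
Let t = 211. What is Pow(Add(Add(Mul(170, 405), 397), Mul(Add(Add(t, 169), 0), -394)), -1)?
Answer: Rational(-1, 80473) ≈ -1.2427e-5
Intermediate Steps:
Pow(Add(Add(Mul(170, 405), 397), Mul(Add(Add(t, 169), 0), -394)), -1) = Pow(Add(Add(Mul(170, 405), 397), Mul(Add(Add(211, 169), 0), -394)), -1) = Pow(Add(Add(68850, 397), Mul(Add(380, 0), -394)), -1) = Pow(Add(69247, Mul(380, -394)), -1) = Pow(Add(69247, -149720), -1) = Pow(-80473, -1) = Rational(-1, 80473)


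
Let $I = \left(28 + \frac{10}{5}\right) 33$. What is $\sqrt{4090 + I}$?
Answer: $2 \sqrt{1270} \approx 71.274$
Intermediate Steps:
$I = 990$ ($I = \left(28 + 10 \cdot \frac{1}{5}\right) 33 = \left(28 + 2\right) 33 = 30 \cdot 33 = 990$)
$\sqrt{4090 + I} = \sqrt{4090 + 990} = \sqrt{5080} = 2 \sqrt{1270}$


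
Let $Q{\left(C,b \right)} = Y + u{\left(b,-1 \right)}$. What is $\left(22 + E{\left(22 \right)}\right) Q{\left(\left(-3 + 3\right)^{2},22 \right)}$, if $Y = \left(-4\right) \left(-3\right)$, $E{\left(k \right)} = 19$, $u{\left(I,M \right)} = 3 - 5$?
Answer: $410$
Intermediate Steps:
$u{\left(I,M \right)} = -2$ ($u{\left(I,M \right)} = 3 - 5 = -2$)
$Y = 12$
$Q{\left(C,b \right)} = 10$ ($Q{\left(C,b \right)} = 12 - 2 = 10$)
$\left(22 + E{\left(22 \right)}\right) Q{\left(\left(-3 + 3\right)^{2},22 \right)} = \left(22 + 19\right) 10 = 41 \cdot 10 = 410$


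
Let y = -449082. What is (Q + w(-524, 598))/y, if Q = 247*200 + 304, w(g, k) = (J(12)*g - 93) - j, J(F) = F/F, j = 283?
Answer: -8134/74847 ≈ -0.10868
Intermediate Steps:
J(F) = 1
w(g, k) = -376 + g (w(g, k) = (1*g - 93) - 1*283 = (g - 93) - 283 = (-93 + g) - 283 = -376 + g)
Q = 49704 (Q = 49400 + 304 = 49704)
(Q + w(-524, 598))/y = (49704 + (-376 - 524))/(-449082) = (49704 - 900)*(-1/449082) = 48804*(-1/449082) = -8134/74847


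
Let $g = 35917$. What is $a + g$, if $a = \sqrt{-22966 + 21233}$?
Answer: $35917 + i \sqrt{1733} \approx 35917.0 + 41.629 i$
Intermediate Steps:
$a = i \sqrt{1733}$ ($a = \sqrt{-1733} = i \sqrt{1733} \approx 41.629 i$)
$a + g = i \sqrt{1733} + 35917 = 35917 + i \sqrt{1733}$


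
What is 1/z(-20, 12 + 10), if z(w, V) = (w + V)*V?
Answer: 1/44 ≈ 0.022727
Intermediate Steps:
z(w, V) = V*(V + w) (z(w, V) = (V + w)*V = V*(V + w))
1/z(-20, 12 + 10) = 1/((12 + 10)*((12 + 10) - 20)) = 1/(22*(22 - 20)) = 1/(22*2) = 1/44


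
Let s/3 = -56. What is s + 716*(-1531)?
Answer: -1096364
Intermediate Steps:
s = -168 (s = 3*(-56) = -168)
s + 716*(-1531) = -168 + 716*(-1531) = -168 - 1096196 = -1096364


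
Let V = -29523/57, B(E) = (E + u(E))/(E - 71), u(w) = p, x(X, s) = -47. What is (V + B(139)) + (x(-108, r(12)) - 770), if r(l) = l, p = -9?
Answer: -861141/646 ≈ -1333.0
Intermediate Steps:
u(w) = -9
B(E) = (-9 + E)/(-71 + E) (B(E) = (E - 9)/(E - 71) = (-9 + E)/(-71 + E))
V = -9841/19 (V = -29523*1/57 = -9841/19 ≈ -517.95)
(V + B(139)) + (x(-108, r(12)) - 770) = (-9841/19 + (-9 + 139)/(-71 + 139)) + (-47 - 770) = (-9841/19 + 130/68) - 817 = (-9841/19 + (1/68)*130) - 817 = (-9841/19 + 65/34) - 817 = -333359/646 - 817 = -861141/646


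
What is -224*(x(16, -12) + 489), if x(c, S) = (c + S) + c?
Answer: -114016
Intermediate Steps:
x(c, S) = S + 2*c (x(c, S) = (S + c) + c = S + 2*c)
-224*(x(16, -12) + 489) = -224*((-12 + 2*16) + 489) = -224*((-12 + 32) + 489) = -224*(20 + 489) = -224*509 = -114016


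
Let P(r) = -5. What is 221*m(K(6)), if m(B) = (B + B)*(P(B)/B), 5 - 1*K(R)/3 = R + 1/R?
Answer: -2210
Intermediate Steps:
K(R) = 15 - 3*R - 3/R (K(R) = 15 - 3*(R + 1/R) = 15 + (-3*R - 3/R) = 15 - 3*R - 3/R)
m(B) = -10 (m(B) = (B + B)*(-5/B) = (2*B)*(-5/B) = -10)
221*m(K(6)) = 221*(-10) = -2210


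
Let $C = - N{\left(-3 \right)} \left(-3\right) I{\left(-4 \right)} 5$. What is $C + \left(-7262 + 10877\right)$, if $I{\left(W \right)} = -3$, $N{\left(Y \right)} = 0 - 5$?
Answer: $3840$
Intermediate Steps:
$N{\left(Y \right)} = -5$ ($N{\left(Y \right)} = 0 - 5 = -5$)
$C = 225$ ($C = \left(-1\right) \left(-5\right) \left(-3\right) \left(\left(-3\right) 5\right) = 5 \left(-3\right) \left(-15\right) = \left(-15\right) \left(-15\right) = 225$)
$C + \left(-7262 + 10877\right) = 225 + \left(-7262 + 10877\right) = 225 + 3615 = 3840$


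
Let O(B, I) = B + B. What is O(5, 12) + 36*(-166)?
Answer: -5966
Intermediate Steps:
O(B, I) = 2*B
O(5, 12) + 36*(-166) = 2*5 + 36*(-166) = 10 - 5976 = -5966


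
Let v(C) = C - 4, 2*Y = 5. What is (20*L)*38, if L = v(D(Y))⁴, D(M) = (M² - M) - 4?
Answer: 7934495/32 ≈ 2.4795e+5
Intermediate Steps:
Y = 5/2 (Y = (½)*5 = 5/2 ≈ 2.5000)
D(M) = -4 + M² - M
v(C) = -4 + C
L = 83521/256 (L = (-4 + (-4 + (5/2)² - 1*5/2))⁴ = (-4 + (-4 + 25/4 - 5/2))⁴ = (-4 - ¼)⁴ = (-17/4)⁴ = 83521/256 ≈ 326.25)
(20*L)*38 = (20*(83521/256))*38 = (417605/64)*38 = 7934495/32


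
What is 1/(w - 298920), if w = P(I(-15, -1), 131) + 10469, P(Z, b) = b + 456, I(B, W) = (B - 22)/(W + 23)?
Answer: -1/287864 ≈ -3.4739e-6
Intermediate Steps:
I(B, W) = (-22 + B)/(23 + W)
P(Z, b) = 456 + b
w = 11056 (w = (456 + 131) + 10469 = 587 + 10469 = 11056)
1/(w - 298920) = 1/(11056 - 298920) = 1/(-287864) = -1/287864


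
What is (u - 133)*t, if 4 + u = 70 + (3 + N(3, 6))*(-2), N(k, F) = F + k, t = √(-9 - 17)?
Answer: -91*I*√26 ≈ -464.01*I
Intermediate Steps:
t = I*√26 (t = √(-26) = I*√26 ≈ 5.099*I)
u = 42 (u = -4 + (70 + (3 + (6 + 3))*(-2)) = -4 + (70 + (3 + 9)*(-2)) = -4 + (70 + 12*(-2)) = -4 + (70 - 24) = -4 + 46 = 42)
(u - 133)*t = (42 - 133)*(I*√26) = -91*I*√26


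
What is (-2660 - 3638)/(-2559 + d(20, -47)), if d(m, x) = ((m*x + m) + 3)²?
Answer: -3149/419165 ≈ -0.0075126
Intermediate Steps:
d(m, x) = (3 + m + m*x)² (d(m, x) = ((m + m*x) + 3)² = (3 + m + m*x)²)
(-2660 - 3638)/(-2559 + d(20, -47)) = (-2660 - 3638)/(-2559 + (3 + 20 + 20*(-47))²) = -6298/(-2559 + (3 + 20 - 940)²) = -6298/(-2559 + (-917)²) = -6298/(-2559 + 840889) = -6298/838330 = -6298*1/838330 = -3149/419165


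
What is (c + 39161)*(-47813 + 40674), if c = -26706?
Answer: -88916245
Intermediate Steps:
(c + 39161)*(-47813 + 40674) = (-26706 + 39161)*(-47813 + 40674) = 12455*(-7139) = -88916245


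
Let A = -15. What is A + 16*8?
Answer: 113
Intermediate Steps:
A + 16*8 = -15 + 16*8 = -15 + 128 = 113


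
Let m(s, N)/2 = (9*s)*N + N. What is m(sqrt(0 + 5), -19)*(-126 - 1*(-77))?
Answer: 1862 + 16758*sqrt(5) ≈ 39334.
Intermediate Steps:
m(s, N) = 2*N + 18*N*s (m(s, N) = 2*((9*s)*N + N) = 2*(9*N*s + N) = 2*(N + 9*N*s) = 2*N + 18*N*s)
m(sqrt(0 + 5), -19)*(-126 - 1*(-77)) = (2*(-19)*(1 + 9*sqrt(0 + 5)))*(-126 - 1*(-77)) = (2*(-19)*(1 + 9*sqrt(5)))*(-126 + 77) = (-38 - 342*sqrt(5))*(-49) = 1862 + 16758*sqrt(5)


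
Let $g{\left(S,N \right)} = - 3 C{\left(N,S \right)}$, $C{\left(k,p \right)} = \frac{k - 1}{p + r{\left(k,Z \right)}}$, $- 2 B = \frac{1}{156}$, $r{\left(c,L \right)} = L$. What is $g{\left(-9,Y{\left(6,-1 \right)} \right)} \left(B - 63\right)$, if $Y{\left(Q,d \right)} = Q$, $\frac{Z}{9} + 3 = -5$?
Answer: $- \frac{98285}{8424} \approx -11.667$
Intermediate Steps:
$Z = -72$ ($Z = -27 + 9 \left(-5\right) = -27 - 45 = -72$)
$B = - \frac{1}{312}$ ($B = - \frac{1}{2 \cdot 156} = \left(- \frac{1}{2}\right) \frac{1}{156} = - \frac{1}{312} \approx -0.0032051$)
$C{\left(k,p \right)} = \frac{-1 + k}{-72 + p}$ ($C{\left(k,p \right)} = \frac{k - 1}{p - 72} = \frac{-1 + k}{-72 + p}$)
$g{\left(S,N \right)} = - \frac{3 \left(-1 + N\right)}{-72 + S}$ ($g{\left(S,N \right)} = - 3 \frac{-1 + N}{-72 + S} = - \frac{3 \left(-1 + N\right)}{-72 + S}$)
$g{\left(-9,Y{\left(6,-1 \right)} \right)} \left(B - 63\right) = \frac{3 \left(1 - 6\right)}{-72 - 9} \left(- \frac{1}{312} - 63\right) = \frac{3 \left(1 - 6\right)}{-81} \left(- \frac{19657}{312}\right) = 3 \left(- \frac{1}{81}\right) \left(-5\right) \left(- \frac{19657}{312}\right) = \frac{5}{27} \left(- \frac{19657}{312}\right) = - \frac{98285}{8424}$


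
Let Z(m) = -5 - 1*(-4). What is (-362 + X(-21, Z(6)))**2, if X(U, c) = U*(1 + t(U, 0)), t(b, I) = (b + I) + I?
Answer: 3364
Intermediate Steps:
t(b, I) = b + 2*I (t(b, I) = (I + b) + I = b + 2*I)
Z(m) = -1 (Z(m) = -5 + 4 = -1)
X(U, c) = U*(1 + U) (X(U, c) = U*(1 + (U + 2*0)) = U*(1 + (U + 0)) = U*(1 + U))
(-362 + X(-21, Z(6)))**2 = (-362 - 21*(1 - 21))**2 = (-362 - 21*(-20))**2 = (-362 + 420)**2 = 58**2 = 3364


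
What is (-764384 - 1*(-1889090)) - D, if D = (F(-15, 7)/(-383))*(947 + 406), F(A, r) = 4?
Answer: 430767810/383 ≈ 1.1247e+6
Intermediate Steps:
D = -5412/383 (D = (4/(-383))*(947 + 406) = (4*(-1/383))*1353 = -4/383*1353 = -5412/383 ≈ -14.131)
(-764384 - 1*(-1889090)) - D = (-764384 - 1*(-1889090)) - 1*(-5412/383) = (-764384 + 1889090) + 5412/383 = 1124706 + 5412/383 = 430767810/383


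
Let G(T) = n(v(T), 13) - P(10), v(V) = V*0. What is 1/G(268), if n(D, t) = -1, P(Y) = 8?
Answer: -1/9 ≈ -0.11111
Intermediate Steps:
v(V) = 0
G(T) = -9 (G(T) = -1 - 1*8 = -1 - 8 = -9)
1/G(268) = 1/(-9) = -1/9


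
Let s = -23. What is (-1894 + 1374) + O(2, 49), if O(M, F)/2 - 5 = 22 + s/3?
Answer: -1444/3 ≈ -481.33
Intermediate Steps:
O(M, F) = 116/3 (O(M, F) = 10 + 2*(22 - 23/3) = 10 + 2*(43/3) = 10 + 86/3 = 116/3)
(-1894 + 1374) + O(2, 49) = (-1894 + 1374) + 116/3 = -520 + 116/3 = -1444/3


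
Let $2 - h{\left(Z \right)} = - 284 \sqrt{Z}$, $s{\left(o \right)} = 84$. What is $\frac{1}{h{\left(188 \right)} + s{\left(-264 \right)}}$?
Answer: $- \frac{43}{7577966} + \frac{142 \sqrt{47}}{3788983} \approx 0.00025126$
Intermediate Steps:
$h{\left(Z \right)} = 2 + 284 \sqrt{Z}$ ($h{\left(Z \right)} = 2 - - 284 \sqrt{Z} = 2 + 284 \sqrt{Z}$)
$\frac{1}{h{\left(188 \right)} + s{\left(-264 \right)}} = \frac{1}{\left(2 + 284 \sqrt{188}\right) + 84} = \frac{1}{\left(2 + 284 \cdot 2 \sqrt{47}\right) + 84} = \frac{1}{\left(2 + 568 \sqrt{47}\right) + 84} = \frac{1}{86 + 568 \sqrt{47}}$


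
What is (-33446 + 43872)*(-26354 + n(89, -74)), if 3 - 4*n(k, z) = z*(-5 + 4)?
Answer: -549903731/2 ≈ -2.7495e+8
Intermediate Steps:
n(k, z) = ¾ + z/4 (n(k, z) = ¾ - z*(-5 + 4)/4 = ¾ - z*(-1)/4 = ¾ - (-1)*z/4 = ¾ + z/4)
(-33446 + 43872)*(-26354 + n(89, -74)) = (-33446 + 43872)*(-26354 + (¾ + (¼)*(-74))) = 10426*(-26354 + (¾ - 37/2)) = 10426*(-26354 - 71/4) = 10426*(-105487/4) = -549903731/2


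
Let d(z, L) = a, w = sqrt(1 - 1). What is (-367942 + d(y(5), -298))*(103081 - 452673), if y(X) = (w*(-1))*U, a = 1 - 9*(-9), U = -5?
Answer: 128600913120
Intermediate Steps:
w = 0 (w = sqrt(0) = 0)
a = 82 (a = 1 + 81 = 82)
y(X) = 0 (y(X) = (0*(-1))*(-5) = 0*(-5) = 0)
d(z, L) = 82
(-367942 + d(y(5), -298))*(103081 - 452673) = (-367942 + 82)*(103081 - 452673) = -367860*(-349592) = 128600913120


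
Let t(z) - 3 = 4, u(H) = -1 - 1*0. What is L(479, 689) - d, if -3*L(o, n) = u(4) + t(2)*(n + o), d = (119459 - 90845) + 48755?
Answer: -80094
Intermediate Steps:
u(H) = -1 (u(H) = -1 + 0 = -1)
t(z) = 7 (t(z) = 3 + 4 = 7)
d = 77369 (d = 28614 + 48755 = 77369)
L(o, n) = 1/3 - 7*n/3 - 7*o/3 (L(o, n) = -(-1 + 7*(n + o))/3 = -(-1 + (7*n + 7*o))/3 = -(-1 + 7*n + 7*o)/3 = 1/3 - 7*n/3 - 7*o/3)
L(479, 689) - d = (1/3 - 7/3*689 - 7/3*479) - 1*77369 = (1/3 - 4823/3 - 3353/3) - 77369 = -2725 - 77369 = -80094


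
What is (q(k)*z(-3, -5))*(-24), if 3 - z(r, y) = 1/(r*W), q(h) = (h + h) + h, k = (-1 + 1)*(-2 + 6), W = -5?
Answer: 0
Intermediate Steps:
k = 0 (k = 0*4 = 0)
q(h) = 3*h (q(h) = 2*h + h = 3*h)
z(r, y) = 3 + 1/(5*r) (z(r, y) = 3 - 1/(r*(-5)) = 3 - (-1)/(r*5) = 3 - (-1)/(5*r) = 3 + 1/(5*r))
(q(k)*z(-3, -5))*(-24) = ((3*0)*(3 + (⅕)/(-3)))*(-24) = (0*(3 + (⅕)*(-⅓)))*(-24) = (0*(3 - 1/15))*(-24) = (0*(44/15))*(-24) = 0*(-24) = 0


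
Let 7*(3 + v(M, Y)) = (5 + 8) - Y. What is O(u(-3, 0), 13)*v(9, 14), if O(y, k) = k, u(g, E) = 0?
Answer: -286/7 ≈ -40.857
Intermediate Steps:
v(M, Y) = -8/7 - Y/7 (v(M, Y) = -3 + ((5 + 8) - Y)/7 = -3 + (13 - Y)/7 = -3 + (13/7 - Y/7) = -8/7 - Y/7)
O(u(-3, 0), 13)*v(9, 14) = 13*(-8/7 - ⅐*14) = 13*(-8/7 - 2) = 13*(-22/7) = -286/7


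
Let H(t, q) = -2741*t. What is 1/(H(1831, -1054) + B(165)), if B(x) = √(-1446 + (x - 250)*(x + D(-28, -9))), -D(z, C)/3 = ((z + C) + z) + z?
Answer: -5018771/25188062389627 - 3*I*√4354/25188062389627 ≈ -1.9925e-7 - 7.8591e-12*I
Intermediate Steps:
D(z, C) = -9*z - 3*C (D(z, C) = -3*(((z + C) + z) + z) = -3*(((C + z) + z) + z) = -3*((C + 2*z) + z) = -3*(C + 3*z) = -9*z - 3*C)
B(x) = √(-1446 + (-250 + x)*(279 + x)) (B(x) = √(-1446 + (x - 250)*(x + (-9*(-28) - 3*(-9)))) = √(-1446 + (-250 + x)*(x + (252 + 27))) = √(-1446 + (-250 + x)*(x + 279)) = √(-1446 + (-250 + x)*(279 + x)))
1/(H(1831, -1054) + B(165)) = 1/(-2741*1831 + √(-71196 + 165² + 29*165)) = 1/(-5018771 + √(-71196 + 27225 + 4785)) = 1/(-5018771 + √(-39186)) = 1/(-5018771 + 3*I*√4354)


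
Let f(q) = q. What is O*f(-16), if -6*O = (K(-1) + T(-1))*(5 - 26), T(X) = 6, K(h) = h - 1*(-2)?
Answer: -392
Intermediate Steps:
K(h) = 2 + h (K(h) = h + 2 = 2 + h)
O = 49/2 (O = -((2 - 1) + 6)*(5 - 26)/6 = -(1 + 6)*(-21)/6 = -7*(-21)/6 = -⅙*(-147) = 49/2 ≈ 24.500)
O*f(-16) = (49/2)*(-16) = -392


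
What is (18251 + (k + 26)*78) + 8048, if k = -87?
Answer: 21541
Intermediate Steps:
(18251 + (k + 26)*78) + 8048 = (18251 + (-87 + 26)*78) + 8048 = (18251 - 61*78) + 8048 = (18251 - 4758) + 8048 = 13493 + 8048 = 21541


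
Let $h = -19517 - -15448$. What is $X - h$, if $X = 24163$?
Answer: $28232$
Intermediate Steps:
$h = -4069$ ($h = -19517 + 15448 = -4069$)
$X - h = 24163 - -4069 = 24163 + 4069 = 28232$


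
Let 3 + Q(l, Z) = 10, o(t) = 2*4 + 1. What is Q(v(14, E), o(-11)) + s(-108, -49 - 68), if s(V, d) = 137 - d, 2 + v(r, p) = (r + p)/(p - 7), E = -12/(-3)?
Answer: 261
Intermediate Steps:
E = 4 (E = -12*(-⅓) = 4)
o(t) = 9 (o(t) = 8 + 1 = 9)
v(r, p) = -2 + (p + r)/(-7 + p) (v(r, p) = -2 + (r + p)/(p - 7) = -2 + (p + r)/(-7 + p))
Q(l, Z) = 7 (Q(l, Z) = -3 + 10 = 7)
Q(v(14, E), o(-11)) + s(-108, -49 - 68) = 7 + (137 - (-49 - 68)) = 7 + (137 - 1*(-117)) = 7 + (137 + 117) = 7 + 254 = 261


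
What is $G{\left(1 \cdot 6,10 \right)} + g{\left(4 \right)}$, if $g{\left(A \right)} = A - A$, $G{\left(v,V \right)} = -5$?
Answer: $-5$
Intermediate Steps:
$g{\left(A \right)} = 0$
$G{\left(1 \cdot 6,10 \right)} + g{\left(4 \right)} = -5 + 0 = -5$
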